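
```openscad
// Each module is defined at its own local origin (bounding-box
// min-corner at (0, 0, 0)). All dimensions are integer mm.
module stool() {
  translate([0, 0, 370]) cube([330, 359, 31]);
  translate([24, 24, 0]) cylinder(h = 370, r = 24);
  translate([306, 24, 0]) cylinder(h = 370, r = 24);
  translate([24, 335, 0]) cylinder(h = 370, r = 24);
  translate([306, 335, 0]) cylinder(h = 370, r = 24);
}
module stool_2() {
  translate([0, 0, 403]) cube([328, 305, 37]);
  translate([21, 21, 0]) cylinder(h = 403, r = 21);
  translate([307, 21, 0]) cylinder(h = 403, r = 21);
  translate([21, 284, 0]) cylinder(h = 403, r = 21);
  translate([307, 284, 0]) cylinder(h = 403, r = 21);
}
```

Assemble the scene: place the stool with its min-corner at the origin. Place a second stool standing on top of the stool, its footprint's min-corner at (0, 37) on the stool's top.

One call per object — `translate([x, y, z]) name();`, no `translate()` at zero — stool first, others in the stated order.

stool();
translate([0, 37, 401]) stool_2();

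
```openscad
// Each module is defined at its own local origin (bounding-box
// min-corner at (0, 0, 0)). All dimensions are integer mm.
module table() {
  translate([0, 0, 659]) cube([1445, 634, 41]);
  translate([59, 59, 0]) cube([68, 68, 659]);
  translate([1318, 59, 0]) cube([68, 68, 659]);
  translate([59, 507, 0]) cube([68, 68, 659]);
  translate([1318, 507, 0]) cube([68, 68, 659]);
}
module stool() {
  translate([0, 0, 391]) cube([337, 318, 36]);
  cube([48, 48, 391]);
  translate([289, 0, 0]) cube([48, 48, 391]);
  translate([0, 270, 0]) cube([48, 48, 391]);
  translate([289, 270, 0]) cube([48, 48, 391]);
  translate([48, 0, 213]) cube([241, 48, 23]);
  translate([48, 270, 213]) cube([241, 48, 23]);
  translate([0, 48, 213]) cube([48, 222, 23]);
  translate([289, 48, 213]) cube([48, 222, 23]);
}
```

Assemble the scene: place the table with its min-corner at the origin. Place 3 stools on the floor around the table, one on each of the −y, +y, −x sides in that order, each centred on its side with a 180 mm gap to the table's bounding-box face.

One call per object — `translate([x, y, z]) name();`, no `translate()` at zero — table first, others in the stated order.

table();
translate([554, -498, 0]) stool();
translate([554, 814, 0]) stool();
translate([-517, 158, 0]) stool();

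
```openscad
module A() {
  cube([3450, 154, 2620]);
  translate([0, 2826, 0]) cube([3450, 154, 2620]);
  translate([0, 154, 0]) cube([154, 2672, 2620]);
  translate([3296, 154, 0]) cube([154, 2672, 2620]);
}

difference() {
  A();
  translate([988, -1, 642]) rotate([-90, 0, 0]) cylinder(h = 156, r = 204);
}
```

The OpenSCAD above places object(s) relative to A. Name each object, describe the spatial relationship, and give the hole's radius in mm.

The subtracted cylinder has r = 204 mm.

A is a house frame. The house frame has a circular hole through its front wall. The hole's radius is 204 mm.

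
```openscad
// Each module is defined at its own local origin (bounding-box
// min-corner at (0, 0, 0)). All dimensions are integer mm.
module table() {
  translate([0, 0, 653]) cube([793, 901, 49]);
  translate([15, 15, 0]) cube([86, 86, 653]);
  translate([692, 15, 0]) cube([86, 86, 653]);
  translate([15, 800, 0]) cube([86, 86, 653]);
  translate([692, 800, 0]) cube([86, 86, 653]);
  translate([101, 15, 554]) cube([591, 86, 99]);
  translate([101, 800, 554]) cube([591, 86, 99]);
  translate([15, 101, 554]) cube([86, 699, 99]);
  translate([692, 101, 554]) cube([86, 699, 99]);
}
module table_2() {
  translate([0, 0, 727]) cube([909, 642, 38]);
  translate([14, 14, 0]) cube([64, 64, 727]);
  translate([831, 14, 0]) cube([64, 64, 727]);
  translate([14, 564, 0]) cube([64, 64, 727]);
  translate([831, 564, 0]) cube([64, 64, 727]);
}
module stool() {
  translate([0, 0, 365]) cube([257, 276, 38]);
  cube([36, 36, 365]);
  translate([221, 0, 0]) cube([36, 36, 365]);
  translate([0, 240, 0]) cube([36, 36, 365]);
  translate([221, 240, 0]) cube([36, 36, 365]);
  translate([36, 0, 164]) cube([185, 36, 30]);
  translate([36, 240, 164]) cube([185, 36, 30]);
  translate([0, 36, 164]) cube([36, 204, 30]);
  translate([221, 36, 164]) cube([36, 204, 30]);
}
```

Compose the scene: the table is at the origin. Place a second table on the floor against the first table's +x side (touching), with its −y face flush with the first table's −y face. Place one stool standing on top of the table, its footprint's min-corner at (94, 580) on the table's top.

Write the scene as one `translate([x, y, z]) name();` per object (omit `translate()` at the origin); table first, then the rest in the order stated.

table();
translate([793, 0, 0]) table_2();
translate([94, 580, 702]) stool();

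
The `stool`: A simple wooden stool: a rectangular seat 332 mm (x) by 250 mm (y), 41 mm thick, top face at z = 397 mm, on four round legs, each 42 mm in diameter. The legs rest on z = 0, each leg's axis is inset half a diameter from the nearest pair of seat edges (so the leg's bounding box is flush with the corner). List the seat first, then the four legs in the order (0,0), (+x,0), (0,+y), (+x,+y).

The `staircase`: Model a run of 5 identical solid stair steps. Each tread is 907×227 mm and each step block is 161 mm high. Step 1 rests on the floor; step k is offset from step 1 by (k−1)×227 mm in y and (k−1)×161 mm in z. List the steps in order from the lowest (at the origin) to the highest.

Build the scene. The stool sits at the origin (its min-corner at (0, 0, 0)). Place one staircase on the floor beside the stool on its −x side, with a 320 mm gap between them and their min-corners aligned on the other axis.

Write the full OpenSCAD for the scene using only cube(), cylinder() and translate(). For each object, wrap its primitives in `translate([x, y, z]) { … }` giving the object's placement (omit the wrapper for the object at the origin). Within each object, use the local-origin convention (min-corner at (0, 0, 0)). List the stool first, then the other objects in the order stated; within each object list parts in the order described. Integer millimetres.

translate([0, 0, 356]) cube([332, 250, 41]);
translate([21, 21, 0]) cylinder(h = 356, r = 21);
translate([311, 21, 0]) cylinder(h = 356, r = 21);
translate([21, 229, 0]) cylinder(h = 356, r = 21);
translate([311, 229, 0]) cylinder(h = 356, r = 21);
translate([-1227, 0, 0]) {
  cube([907, 227, 161]);
  translate([0, 227, 161]) cube([907, 227, 161]);
  translate([0, 454, 322]) cube([907, 227, 161]);
  translate([0, 681, 483]) cube([907, 227, 161]);
  translate([0, 908, 644]) cube([907, 227, 161]);
}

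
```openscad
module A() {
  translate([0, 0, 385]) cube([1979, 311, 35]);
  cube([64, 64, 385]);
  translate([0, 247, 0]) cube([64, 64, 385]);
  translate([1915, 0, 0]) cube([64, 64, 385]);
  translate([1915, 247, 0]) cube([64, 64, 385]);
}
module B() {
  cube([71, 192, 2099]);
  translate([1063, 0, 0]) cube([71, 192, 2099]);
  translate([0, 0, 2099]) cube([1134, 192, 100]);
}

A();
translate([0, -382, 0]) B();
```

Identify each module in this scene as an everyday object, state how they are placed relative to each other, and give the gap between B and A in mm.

The door frame's nearest face is 190 mm from the bench's −y face.

A is a bench. B is a door frame. The door frame is on the floor beside the bench on its −y side. The gap between the door frame and the bench is 190 mm.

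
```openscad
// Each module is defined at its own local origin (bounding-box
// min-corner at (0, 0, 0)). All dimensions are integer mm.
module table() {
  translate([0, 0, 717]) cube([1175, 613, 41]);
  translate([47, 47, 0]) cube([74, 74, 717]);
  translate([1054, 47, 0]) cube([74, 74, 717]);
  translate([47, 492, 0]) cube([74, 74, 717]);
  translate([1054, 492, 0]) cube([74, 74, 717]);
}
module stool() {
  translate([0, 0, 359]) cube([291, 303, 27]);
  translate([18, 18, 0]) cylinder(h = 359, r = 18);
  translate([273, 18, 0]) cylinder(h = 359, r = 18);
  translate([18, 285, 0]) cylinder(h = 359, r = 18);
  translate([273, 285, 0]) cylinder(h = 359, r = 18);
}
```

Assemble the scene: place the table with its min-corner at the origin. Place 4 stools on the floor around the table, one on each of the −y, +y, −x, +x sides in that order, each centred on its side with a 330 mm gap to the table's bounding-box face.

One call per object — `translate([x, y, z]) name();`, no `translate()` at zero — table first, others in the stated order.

table();
translate([442, -633, 0]) stool();
translate([442, 943, 0]) stool();
translate([-621, 155, 0]) stool();
translate([1505, 155, 0]) stool();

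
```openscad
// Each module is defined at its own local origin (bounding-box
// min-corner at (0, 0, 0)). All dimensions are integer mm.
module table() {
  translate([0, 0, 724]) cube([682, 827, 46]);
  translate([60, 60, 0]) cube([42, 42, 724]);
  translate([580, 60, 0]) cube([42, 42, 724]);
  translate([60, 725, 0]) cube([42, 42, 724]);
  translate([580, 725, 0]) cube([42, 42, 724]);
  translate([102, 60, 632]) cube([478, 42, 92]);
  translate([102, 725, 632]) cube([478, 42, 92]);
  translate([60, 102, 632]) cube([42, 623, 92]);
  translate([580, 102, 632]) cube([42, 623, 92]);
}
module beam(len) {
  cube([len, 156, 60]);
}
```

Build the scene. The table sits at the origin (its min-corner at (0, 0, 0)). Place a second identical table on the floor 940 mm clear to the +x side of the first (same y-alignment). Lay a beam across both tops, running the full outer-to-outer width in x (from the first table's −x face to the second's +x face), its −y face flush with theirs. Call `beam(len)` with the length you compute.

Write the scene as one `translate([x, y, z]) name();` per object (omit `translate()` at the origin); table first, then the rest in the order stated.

table();
translate([1622, 0, 0]) table();
translate([0, 0, 770]) beam(2304);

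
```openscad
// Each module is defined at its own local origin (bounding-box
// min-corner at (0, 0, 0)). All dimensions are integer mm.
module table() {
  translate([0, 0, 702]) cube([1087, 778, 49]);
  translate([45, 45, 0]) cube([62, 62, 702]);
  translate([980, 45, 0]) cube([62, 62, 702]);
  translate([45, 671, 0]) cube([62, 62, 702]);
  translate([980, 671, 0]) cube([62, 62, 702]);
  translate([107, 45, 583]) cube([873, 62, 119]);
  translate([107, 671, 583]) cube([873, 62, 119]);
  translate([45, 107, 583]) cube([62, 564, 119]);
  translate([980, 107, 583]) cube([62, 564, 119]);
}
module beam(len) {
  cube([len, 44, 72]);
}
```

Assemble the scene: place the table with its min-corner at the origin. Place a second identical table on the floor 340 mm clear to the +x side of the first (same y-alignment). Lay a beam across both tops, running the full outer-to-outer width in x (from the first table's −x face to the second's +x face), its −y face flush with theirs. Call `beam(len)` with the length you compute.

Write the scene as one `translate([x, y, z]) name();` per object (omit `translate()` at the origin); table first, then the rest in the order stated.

table();
translate([1427, 0, 0]) table();
translate([0, 0, 751]) beam(2514);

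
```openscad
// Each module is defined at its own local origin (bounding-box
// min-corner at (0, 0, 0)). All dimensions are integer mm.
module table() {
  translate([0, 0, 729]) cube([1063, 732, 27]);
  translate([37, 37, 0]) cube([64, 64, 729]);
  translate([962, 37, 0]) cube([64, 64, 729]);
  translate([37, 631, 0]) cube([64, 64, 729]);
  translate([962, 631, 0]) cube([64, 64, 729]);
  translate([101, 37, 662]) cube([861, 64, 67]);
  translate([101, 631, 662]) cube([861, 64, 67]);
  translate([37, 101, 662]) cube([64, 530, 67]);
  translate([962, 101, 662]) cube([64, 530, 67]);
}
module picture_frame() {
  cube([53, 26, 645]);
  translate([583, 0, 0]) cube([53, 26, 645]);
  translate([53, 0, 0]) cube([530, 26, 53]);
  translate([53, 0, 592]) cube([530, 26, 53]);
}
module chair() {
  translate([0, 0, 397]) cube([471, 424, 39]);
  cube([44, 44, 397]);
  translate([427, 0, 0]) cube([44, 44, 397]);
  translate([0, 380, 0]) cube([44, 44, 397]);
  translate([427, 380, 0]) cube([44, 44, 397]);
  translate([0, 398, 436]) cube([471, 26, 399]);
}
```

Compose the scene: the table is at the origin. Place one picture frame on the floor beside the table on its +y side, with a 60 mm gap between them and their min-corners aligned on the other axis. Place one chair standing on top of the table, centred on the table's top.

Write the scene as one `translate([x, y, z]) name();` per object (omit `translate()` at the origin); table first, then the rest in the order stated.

table();
translate([0, 792, 0]) picture_frame();
translate([296, 154, 756]) chair();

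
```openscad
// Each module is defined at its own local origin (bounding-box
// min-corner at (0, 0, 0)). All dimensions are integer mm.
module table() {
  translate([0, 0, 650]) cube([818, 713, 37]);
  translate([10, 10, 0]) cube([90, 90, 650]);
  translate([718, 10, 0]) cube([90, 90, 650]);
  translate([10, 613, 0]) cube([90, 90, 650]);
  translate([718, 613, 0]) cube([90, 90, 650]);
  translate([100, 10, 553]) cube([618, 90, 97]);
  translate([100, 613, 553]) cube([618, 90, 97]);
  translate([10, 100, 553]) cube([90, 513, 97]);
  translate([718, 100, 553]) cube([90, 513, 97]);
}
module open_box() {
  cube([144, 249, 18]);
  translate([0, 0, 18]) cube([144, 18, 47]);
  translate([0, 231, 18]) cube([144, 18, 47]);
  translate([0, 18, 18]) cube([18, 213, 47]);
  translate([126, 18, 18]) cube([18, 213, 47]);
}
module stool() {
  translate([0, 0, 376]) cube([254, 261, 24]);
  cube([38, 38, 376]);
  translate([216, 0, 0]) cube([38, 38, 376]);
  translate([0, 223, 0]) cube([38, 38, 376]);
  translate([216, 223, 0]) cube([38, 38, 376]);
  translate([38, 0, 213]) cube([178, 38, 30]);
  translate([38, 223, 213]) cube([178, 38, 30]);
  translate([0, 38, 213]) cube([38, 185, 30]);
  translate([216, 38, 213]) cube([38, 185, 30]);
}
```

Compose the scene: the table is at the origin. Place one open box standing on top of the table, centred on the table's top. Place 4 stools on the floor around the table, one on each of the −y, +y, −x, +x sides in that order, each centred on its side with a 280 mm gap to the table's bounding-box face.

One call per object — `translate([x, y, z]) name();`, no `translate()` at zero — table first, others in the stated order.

table();
translate([337, 232, 687]) open_box();
translate([282, -541, 0]) stool();
translate([282, 993, 0]) stool();
translate([-534, 226, 0]) stool();
translate([1098, 226, 0]) stool();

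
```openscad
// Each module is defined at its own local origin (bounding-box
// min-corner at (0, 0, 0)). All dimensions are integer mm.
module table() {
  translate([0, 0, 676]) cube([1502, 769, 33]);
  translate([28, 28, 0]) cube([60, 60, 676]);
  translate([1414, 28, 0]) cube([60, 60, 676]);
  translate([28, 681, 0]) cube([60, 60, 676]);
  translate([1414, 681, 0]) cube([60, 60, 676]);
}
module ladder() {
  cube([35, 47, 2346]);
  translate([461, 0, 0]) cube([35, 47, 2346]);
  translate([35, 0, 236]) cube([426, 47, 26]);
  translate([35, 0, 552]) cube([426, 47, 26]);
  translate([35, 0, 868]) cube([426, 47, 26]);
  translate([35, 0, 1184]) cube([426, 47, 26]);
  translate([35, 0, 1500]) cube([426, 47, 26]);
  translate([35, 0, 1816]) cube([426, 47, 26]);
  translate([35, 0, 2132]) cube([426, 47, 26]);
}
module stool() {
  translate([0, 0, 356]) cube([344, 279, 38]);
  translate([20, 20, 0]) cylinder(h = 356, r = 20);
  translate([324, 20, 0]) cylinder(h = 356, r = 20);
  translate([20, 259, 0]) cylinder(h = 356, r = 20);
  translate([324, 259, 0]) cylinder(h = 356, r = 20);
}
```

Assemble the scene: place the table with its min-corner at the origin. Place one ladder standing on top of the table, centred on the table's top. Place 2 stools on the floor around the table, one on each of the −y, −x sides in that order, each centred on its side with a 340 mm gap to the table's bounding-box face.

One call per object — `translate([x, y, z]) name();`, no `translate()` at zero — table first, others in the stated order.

table();
translate([503, 361, 709]) ladder();
translate([579, -619, 0]) stool();
translate([-684, 245, 0]) stool();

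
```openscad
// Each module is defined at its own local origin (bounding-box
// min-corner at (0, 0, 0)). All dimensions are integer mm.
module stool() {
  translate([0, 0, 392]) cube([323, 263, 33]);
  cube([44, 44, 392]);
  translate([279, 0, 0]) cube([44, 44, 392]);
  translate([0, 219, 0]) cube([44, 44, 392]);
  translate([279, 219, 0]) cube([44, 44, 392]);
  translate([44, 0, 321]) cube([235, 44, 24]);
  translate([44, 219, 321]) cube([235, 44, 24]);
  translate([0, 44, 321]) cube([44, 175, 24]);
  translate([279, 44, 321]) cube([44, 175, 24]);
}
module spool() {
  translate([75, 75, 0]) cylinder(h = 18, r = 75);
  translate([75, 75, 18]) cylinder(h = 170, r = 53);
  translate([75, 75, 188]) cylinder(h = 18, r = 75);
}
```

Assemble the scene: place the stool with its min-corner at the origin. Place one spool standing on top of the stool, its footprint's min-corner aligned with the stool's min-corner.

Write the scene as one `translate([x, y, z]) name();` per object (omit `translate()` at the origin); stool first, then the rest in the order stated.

stool();
translate([0, 0, 425]) spool();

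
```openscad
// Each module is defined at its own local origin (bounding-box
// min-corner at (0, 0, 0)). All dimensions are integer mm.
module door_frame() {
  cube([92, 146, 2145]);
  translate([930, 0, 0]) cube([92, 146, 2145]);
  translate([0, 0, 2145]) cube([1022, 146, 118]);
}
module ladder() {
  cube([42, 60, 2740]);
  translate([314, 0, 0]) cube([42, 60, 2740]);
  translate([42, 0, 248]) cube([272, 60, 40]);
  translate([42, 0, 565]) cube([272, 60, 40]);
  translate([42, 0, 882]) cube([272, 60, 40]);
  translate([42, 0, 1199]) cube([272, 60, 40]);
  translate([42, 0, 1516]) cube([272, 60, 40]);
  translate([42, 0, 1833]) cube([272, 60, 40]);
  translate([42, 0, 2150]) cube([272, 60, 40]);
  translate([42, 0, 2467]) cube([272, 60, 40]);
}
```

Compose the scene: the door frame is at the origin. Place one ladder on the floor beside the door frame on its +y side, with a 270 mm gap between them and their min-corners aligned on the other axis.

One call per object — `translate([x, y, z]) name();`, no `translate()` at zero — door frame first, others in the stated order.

door_frame();
translate([0, 416, 0]) ladder();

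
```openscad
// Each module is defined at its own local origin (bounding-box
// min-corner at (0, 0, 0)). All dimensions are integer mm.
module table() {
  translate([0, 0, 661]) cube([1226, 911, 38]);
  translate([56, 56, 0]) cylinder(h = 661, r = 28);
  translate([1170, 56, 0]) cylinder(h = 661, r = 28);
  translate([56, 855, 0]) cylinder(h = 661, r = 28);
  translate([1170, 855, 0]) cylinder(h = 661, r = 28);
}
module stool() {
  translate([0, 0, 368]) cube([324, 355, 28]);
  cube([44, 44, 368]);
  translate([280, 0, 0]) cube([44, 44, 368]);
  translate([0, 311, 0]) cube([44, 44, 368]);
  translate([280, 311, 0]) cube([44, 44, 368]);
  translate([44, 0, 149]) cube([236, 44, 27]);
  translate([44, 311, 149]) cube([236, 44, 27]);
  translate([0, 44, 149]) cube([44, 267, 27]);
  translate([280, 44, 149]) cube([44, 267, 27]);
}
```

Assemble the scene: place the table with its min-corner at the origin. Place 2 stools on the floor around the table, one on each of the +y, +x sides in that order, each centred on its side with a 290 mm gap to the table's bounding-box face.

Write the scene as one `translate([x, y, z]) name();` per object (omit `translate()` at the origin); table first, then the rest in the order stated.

table();
translate([451, 1201, 0]) stool();
translate([1516, 278, 0]) stool();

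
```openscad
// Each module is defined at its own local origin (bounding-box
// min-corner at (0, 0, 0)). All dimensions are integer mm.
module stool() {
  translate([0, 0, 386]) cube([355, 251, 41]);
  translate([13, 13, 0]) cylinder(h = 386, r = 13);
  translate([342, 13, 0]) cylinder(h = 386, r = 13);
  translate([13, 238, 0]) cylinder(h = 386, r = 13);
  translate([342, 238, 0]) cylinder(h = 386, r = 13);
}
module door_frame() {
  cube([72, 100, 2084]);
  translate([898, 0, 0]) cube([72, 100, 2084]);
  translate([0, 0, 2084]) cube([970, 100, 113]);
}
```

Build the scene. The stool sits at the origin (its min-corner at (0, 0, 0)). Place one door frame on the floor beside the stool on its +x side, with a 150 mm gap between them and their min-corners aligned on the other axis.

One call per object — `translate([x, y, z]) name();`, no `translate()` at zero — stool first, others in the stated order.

stool();
translate([505, 0, 0]) door_frame();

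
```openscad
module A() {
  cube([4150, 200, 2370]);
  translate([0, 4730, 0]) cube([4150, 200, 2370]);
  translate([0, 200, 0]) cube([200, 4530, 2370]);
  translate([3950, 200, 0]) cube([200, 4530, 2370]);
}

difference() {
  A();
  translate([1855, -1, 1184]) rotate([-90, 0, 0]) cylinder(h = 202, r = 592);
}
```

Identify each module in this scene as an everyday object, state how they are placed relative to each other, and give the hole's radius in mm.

The subtracted cylinder has r = 592 mm.

A is a house frame. The house frame has a circular hole through its front wall. The hole's radius is 592 mm.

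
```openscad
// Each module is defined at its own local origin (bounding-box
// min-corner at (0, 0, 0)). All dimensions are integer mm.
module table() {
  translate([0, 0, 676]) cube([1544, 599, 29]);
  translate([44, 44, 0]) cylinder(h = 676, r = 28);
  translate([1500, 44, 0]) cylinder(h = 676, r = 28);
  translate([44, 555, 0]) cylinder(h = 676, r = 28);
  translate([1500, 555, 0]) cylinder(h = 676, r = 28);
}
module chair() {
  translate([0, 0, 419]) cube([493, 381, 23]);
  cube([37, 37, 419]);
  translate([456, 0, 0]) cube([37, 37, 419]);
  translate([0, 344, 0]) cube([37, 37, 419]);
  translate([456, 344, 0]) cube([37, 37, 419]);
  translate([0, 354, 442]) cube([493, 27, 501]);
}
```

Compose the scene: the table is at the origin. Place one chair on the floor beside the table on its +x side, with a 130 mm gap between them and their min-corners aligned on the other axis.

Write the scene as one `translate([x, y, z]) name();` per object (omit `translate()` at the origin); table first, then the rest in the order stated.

table();
translate([1674, 0, 0]) chair();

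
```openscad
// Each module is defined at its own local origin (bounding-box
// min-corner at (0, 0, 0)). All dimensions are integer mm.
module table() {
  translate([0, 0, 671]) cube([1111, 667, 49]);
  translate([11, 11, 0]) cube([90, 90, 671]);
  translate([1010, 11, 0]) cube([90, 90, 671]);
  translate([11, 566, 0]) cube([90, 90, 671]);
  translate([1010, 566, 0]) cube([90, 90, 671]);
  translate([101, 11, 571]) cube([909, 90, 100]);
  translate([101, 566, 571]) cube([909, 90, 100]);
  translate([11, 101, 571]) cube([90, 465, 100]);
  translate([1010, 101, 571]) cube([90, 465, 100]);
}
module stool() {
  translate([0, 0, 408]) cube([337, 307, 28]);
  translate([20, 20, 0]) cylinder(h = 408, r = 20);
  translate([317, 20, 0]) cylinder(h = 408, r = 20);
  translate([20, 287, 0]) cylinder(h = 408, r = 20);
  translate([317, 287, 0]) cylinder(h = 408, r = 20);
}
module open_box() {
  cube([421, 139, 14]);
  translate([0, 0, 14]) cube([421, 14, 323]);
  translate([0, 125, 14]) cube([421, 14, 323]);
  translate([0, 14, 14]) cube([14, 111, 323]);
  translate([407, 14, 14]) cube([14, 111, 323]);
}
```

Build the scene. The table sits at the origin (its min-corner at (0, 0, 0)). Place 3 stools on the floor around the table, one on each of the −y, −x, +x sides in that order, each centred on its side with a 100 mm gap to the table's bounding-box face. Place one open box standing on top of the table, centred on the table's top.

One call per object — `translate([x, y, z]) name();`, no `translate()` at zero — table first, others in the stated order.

table();
translate([387, -407, 0]) stool();
translate([-437, 180, 0]) stool();
translate([1211, 180, 0]) stool();
translate([345, 264, 720]) open_box();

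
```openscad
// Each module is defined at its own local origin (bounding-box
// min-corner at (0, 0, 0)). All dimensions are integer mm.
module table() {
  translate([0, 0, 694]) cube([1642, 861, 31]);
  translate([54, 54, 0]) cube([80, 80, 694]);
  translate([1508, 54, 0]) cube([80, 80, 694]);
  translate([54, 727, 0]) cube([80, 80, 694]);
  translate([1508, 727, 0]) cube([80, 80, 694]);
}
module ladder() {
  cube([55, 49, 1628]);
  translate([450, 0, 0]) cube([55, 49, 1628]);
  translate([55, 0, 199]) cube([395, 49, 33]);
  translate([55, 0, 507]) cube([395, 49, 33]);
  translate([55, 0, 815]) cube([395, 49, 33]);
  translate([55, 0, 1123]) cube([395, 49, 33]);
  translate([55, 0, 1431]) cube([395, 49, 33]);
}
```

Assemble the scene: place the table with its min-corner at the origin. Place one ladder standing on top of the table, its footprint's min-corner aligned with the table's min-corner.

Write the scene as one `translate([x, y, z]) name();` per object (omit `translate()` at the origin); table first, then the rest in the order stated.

table();
translate([0, 0, 725]) ladder();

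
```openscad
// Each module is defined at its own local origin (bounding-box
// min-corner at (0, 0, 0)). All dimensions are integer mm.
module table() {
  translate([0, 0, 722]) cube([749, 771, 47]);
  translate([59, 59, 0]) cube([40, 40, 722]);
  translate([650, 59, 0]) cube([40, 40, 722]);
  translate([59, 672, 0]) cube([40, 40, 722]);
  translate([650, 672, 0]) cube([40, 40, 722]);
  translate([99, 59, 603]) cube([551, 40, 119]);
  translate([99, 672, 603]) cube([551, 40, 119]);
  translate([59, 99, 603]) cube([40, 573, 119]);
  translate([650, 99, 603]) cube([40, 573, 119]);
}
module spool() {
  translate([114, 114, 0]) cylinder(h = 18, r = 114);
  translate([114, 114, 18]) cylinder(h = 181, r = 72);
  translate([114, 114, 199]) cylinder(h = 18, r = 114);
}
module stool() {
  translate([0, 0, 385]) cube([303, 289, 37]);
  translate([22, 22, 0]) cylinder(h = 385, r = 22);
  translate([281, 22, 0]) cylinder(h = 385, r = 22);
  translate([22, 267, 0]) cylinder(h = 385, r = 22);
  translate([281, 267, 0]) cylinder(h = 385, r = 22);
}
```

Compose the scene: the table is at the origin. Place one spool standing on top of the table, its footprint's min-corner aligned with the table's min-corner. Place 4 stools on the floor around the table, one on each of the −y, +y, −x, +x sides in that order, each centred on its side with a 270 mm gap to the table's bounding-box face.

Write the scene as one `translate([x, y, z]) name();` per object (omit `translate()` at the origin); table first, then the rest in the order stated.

table();
translate([0, 0, 769]) spool();
translate([223, -559, 0]) stool();
translate([223, 1041, 0]) stool();
translate([-573, 241, 0]) stool();
translate([1019, 241, 0]) stool();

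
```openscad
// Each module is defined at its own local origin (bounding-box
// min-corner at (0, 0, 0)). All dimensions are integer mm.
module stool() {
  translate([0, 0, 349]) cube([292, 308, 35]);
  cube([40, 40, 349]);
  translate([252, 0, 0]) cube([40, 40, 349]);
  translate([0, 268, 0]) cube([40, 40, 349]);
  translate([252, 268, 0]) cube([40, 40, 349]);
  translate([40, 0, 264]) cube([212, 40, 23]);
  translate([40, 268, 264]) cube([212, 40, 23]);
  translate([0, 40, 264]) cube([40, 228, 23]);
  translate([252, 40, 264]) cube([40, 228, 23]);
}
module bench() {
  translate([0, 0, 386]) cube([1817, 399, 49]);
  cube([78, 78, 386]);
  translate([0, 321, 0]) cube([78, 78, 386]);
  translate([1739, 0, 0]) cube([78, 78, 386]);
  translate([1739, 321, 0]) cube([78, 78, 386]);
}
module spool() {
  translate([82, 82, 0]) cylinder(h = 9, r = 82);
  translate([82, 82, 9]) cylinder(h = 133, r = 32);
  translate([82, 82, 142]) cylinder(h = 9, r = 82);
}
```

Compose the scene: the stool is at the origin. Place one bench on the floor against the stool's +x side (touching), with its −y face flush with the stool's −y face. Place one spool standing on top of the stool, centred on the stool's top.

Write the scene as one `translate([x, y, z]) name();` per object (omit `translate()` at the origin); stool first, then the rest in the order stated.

stool();
translate([292, 0, 0]) bench();
translate([64, 72, 384]) spool();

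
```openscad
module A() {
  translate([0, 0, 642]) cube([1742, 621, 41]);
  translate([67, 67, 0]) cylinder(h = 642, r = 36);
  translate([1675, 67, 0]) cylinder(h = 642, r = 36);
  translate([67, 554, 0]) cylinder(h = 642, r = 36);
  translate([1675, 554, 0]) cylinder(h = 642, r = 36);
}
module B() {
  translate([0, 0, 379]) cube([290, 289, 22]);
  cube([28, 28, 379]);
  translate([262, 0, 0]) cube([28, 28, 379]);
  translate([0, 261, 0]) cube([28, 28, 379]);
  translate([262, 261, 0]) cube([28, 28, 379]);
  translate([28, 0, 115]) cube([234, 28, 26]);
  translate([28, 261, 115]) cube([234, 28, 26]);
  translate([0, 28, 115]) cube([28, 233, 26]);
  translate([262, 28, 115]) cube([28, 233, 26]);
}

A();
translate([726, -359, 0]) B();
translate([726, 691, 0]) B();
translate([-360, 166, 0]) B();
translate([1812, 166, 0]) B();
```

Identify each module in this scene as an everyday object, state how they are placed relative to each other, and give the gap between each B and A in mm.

Each stool's nearest face is 70 mm from the table's bounding box.

A is a table. B is a stool. Four stools sit around the table at the −y, +y, −x, +x sides. The gap between each stool and the table is 70 mm.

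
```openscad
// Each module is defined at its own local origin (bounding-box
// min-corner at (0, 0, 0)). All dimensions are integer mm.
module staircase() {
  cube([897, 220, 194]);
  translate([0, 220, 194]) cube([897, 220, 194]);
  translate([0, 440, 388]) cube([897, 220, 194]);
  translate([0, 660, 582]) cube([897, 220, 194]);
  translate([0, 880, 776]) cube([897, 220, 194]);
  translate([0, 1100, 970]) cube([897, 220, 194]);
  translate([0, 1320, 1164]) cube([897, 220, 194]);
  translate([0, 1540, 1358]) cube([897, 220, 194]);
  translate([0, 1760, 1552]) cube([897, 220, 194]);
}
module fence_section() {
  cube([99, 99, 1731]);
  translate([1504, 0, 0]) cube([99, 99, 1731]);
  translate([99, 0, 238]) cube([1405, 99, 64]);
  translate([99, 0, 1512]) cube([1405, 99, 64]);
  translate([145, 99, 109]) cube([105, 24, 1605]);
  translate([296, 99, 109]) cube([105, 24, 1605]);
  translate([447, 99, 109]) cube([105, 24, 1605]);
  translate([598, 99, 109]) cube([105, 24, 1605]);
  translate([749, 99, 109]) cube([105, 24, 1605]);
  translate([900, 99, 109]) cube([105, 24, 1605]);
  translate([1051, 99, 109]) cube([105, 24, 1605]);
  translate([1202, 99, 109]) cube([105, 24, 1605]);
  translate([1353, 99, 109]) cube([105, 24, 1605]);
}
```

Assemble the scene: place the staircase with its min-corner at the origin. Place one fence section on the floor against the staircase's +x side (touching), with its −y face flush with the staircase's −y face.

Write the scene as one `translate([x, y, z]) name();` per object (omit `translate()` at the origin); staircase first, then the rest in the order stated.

staircase();
translate([897, 0, 0]) fence_section();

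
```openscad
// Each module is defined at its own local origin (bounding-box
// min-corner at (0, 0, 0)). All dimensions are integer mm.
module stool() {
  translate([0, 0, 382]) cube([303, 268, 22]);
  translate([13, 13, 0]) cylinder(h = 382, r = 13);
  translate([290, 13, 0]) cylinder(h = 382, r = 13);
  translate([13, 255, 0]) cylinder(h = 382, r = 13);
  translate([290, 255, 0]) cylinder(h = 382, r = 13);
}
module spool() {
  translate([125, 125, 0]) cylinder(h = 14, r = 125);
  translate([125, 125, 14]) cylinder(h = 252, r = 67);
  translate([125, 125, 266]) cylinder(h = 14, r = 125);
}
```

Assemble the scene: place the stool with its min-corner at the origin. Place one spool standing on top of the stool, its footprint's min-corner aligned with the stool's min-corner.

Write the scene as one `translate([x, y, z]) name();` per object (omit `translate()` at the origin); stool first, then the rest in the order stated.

stool();
translate([0, 0, 404]) spool();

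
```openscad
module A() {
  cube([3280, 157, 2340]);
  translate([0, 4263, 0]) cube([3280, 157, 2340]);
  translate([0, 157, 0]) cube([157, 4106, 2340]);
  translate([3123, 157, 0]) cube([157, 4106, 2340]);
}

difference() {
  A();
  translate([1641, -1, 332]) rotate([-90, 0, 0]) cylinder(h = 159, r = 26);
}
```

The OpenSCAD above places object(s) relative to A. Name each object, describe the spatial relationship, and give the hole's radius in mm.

A is a house frame. The house frame has a circular hole through its front wall. The hole's radius is 26 mm.

The subtracted cylinder has r = 26 mm.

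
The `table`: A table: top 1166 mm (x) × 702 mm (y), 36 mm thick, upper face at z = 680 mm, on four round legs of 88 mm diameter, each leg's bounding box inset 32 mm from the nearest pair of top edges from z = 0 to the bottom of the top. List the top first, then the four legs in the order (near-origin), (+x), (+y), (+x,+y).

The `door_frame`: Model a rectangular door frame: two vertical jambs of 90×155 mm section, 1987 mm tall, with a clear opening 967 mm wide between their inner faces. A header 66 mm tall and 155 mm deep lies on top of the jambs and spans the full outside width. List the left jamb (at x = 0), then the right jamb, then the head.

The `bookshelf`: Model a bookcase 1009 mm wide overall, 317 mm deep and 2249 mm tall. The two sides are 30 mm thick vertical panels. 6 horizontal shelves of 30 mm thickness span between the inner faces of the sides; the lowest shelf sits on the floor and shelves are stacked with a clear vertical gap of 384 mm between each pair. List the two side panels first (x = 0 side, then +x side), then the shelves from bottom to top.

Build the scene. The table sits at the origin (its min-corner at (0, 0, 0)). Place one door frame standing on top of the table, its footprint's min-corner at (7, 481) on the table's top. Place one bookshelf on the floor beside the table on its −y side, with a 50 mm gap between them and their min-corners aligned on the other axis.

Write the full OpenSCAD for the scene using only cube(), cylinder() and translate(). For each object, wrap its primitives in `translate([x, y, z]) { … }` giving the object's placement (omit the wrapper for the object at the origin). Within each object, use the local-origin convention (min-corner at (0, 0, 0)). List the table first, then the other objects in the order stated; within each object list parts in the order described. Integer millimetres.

translate([0, 0, 644]) cube([1166, 702, 36]);
translate([76, 76, 0]) cylinder(h = 644, r = 44);
translate([1090, 76, 0]) cylinder(h = 644, r = 44);
translate([76, 626, 0]) cylinder(h = 644, r = 44);
translate([1090, 626, 0]) cylinder(h = 644, r = 44);
translate([7, 481, 680]) {
  cube([90, 155, 1987]);
  translate([1057, 0, 0]) cube([90, 155, 1987]);
  translate([0, 0, 1987]) cube([1147, 155, 66]);
}
translate([0, -367, 0]) {
  cube([30, 317, 2249]);
  translate([979, 0, 0]) cube([30, 317, 2249]);
  translate([30, 0, 0]) cube([949, 317, 30]);
  translate([30, 0, 414]) cube([949, 317, 30]);
  translate([30, 0, 828]) cube([949, 317, 30]);
  translate([30, 0, 1242]) cube([949, 317, 30]);
  translate([30, 0, 1656]) cube([949, 317, 30]);
  translate([30, 0, 2070]) cube([949, 317, 30]);
}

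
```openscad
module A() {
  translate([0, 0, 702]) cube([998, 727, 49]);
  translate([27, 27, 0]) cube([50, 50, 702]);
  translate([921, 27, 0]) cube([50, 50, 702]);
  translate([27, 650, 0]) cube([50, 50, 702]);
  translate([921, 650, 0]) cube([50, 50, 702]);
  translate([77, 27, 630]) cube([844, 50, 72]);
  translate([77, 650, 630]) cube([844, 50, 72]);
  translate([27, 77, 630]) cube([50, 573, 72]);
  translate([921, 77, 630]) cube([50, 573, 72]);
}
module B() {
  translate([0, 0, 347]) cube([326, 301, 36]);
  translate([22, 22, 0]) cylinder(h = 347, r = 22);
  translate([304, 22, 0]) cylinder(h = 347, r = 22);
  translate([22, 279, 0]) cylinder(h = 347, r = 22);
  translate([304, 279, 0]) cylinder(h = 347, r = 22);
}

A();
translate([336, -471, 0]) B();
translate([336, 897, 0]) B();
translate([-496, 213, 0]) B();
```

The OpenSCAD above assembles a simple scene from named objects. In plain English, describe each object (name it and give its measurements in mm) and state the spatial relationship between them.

A is a table with a 998×727 mm rectangular top, 49 mm thick, top surface at z = 751 mm, supported by four 50×50 mm square legs, each inset 27 mm from the nearest pair of top edges, running from the floor. Four apron rails, 50 mm thick and 72 mm tall, run between adjacent legs with their top edges flush with the underside of the top and their outer faces flush with the legs' outer faces.

B is a four-legged stool. The seat is a 326×301×36 mm slab whose top surface is at z = 383 mm; four round legs, each 44 mm in diameter, run from the floor (z = 0) to the underside of the seat, each leg's axis is inset half a diameter from the nearest pair of seat edges (so the leg's bounding box is flush with the corner).

Three stools sit around the table at the −y, +y, −x sides.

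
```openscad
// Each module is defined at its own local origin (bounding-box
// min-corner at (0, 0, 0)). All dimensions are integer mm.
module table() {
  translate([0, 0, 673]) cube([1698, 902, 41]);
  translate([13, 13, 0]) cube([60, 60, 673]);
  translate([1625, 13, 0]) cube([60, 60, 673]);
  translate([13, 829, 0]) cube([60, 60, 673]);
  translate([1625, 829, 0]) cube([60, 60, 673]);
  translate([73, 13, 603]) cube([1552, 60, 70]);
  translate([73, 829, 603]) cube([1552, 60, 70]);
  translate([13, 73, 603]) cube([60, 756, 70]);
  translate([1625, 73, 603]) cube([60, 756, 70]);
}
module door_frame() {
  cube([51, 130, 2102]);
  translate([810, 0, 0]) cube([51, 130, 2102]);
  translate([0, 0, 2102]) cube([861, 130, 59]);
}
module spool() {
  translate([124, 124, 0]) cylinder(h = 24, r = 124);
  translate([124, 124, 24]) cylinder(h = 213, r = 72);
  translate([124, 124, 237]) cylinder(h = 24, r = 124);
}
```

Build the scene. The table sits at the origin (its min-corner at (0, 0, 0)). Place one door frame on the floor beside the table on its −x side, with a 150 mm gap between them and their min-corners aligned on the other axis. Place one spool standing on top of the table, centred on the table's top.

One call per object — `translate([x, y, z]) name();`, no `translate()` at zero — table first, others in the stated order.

table();
translate([-1011, 0, 0]) door_frame();
translate([725, 327, 714]) spool();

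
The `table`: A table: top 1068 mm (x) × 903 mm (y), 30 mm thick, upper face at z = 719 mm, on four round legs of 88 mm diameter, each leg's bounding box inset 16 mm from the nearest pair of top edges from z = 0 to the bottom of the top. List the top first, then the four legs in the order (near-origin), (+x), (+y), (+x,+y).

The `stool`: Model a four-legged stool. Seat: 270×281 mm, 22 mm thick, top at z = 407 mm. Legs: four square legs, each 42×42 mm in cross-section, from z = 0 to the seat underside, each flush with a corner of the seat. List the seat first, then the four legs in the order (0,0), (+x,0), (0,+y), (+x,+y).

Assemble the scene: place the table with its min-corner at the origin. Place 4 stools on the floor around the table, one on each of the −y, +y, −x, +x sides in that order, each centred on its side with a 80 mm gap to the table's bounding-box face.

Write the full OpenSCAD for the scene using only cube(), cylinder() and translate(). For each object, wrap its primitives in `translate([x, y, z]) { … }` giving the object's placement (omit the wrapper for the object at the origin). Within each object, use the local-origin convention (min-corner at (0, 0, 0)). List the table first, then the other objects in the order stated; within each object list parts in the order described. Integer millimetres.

translate([0, 0, 689]) cube([1068, 903, 30]);
translate([60, 60, 0]) cylinder(h = 689, r = 44);
translate([1008, 60, 0]) cylinder(h = 689, r = 44);
translate([60, 843, 0]) cylinder(h = 689, r = 44);
translate([1008, 843, 0]) cylinder(h = 689, r = 44);
translate([399, -361, 0]) {
  translate([0, 0, 385]) cube([270, 281, 22]);
  cube([42, 42, 385]);
  translate([228, 0, 0]) cube([42, 42, 385]);
  translate([0, 239, 0]) cube([42, 42, 385]);
  translate([228, 239, 0]) cube([42, 42, 385]);
}
translate([399, 983, 0]) {
  translate([0, 0, 385]) cube([270, 281, 22]);
  cube([42, 42, 385]);
  translate([228, 0, 0]) cube([42, 42, 385]);
  translate([0, 239, 0]) cube([42, 42, 385]);
  translate([228, 239, 0]) cube([42, 42, 385]);
}
translate([-350, 311, 0]) {
  translate([0, 0, 385]) cube([270, 281, 22]);
  cube([42, 42, 385]);
  translate([228, 0, 0]) cube([42, 42, 385]);
  translate([0, 239, 0]) cube([42, 42, 385]);
  translate([228, 239, 0]) cube([42, 42, 385]);
}
translate([1148, 311, 0]) {
  translate([0, 0, 385]) cube([270, 281, 22]);
  cube([42, 42, 385]);
  translate([228, 0, 0]) cube([42, 42, 385]);
  translate([0, 239, 0]) cube([42, 42, 385]);
  translate([228, 239, 0]) cube([42, 42, 385]);
}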